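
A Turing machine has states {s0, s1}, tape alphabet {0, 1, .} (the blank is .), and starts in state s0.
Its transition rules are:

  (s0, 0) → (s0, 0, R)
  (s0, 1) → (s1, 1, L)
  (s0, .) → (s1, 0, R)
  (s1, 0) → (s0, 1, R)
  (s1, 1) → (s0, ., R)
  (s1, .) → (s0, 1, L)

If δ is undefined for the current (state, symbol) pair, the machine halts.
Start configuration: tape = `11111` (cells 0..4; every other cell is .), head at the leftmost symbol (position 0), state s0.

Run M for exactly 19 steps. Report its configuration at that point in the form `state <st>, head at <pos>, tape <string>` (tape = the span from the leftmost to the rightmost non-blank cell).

state s1, head at -3, tape 01111111

state=s0 head=0 tape=...[1]1111   (s0,1)→(s1,1,L)
state=s1 head=-1 tape=..[.]11111   (s1,.)→(s0,1,L)
state=s0 head=-2 tape=.[.]111111   (s0,.)→(s1,0,R)
state=s1 head=-1 tape=.0[1]11111   (s1,1)→(s0,.,R)
state=s0 head=0 tape=.0.[1]1111   (s0,1)→(s1,1,L)
state=s1 head=-1 tape=.0[.]11111   (s1,.)→(s0,1,L)
state=s0 head=-2 tape=.[0]111111   (s0,0)→(s0,0,R)
state=s0 head=-1 tape=.0[1]11111   (s0,1)→(s1,1,L)
state=s1 head=-2 tape=.[0]111111   (s1,0)→(s0,1,R)
state=s0 head=-1 tape=.1[1]11111   (s0,1)→(s1,1,L)
state=s1 head=-2 tape=.[1]111111   (s1,1)→(s0,.,R)
state=s0 head=-1 tape=..[1]11111   (s0,1)→(s1,1,L)
state=s1 head=-2 tape=.[.]111111   (s1,.)→(s0,1,L)
state=s0 head=-3 tape=[.]1111111   (s0,.)→(s1,0,R)
state=s1 head=-2 tape=0[1]111111   (s1,1)→(s0,.,R)
state=s0 head=-1 tape=0.[1]11111   (s0,1)→(s1,1,L)
state=s1 head=-2 tape=0[.]111111   (s1,.)→(s0,1,L)
state=s0 head=-3 tape=[0]1111111   (s0,0)→(s0,0,R)
state=s0 head=-2 tape=0[1]111111   (s0,1)→(s1,1,L)
state=s1 head=-3 tape=[0]1111111
After 19 steps: state s1, head at -3, tape 01111111.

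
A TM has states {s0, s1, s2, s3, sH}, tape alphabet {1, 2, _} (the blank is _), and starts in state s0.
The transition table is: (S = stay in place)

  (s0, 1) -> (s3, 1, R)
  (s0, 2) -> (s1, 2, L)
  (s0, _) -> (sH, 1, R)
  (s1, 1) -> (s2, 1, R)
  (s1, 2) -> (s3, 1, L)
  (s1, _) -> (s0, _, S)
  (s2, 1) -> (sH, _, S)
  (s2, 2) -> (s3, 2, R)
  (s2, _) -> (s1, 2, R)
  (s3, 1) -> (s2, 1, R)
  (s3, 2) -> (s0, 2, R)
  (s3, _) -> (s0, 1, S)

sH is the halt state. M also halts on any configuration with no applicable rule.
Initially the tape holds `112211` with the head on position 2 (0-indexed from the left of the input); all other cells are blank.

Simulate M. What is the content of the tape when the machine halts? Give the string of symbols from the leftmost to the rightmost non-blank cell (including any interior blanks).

11221121

state=s0 head=2 tape=11[2]211___   (s0,2)→(s1,2,L)
state=s1 head=1 tape=1[1]2211___   (s1,1)→(s2,1,R)
state=s2 head=2 tape=11[2]211___   (s2,2)→(s3,2,R)
state=s3 head=3 tape=112[2]11___   (s3,2)→(s0,2,R)
state=s0 head=4 tape=1122[1]1___   (s0,1)→(s3,1,R)
state=s3 head=5 tape=11221[1]___   (s3,1)→(s2,1,R)
state=s2 head=6 tape=112211[_]__   (s2,_)→(s1,2,R)
state=s1 head=7 tape=1122112[_]_   (s1,_)→(s0,_,S)
state=s0 head=7 tape=1122112[_]_   (s0,_)→(sH,1,R)
state=sH head=8 tape=11221121[_]
The non-blank tape span at halt is 11221121.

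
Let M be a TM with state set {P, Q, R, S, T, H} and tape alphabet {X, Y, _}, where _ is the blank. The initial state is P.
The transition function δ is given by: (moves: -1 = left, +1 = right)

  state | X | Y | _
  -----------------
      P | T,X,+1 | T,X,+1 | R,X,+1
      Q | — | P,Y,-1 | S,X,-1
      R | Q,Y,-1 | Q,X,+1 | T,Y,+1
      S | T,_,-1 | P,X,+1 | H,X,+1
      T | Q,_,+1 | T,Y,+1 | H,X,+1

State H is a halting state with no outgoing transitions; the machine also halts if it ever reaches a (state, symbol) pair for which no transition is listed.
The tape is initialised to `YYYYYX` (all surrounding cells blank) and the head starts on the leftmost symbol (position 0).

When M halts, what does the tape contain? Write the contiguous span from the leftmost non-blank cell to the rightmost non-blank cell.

XYYYYXX

state=P head=0 tape=[Y]YYYYX_   (P,Y)→(T,X,+1)
state=T head=1 tape=X[Y]YYYX_   (T,Y)→(T,Y,+1)
state=T head=2 tape=XY[Y]YYX_   (T,Y)→(T,Y,+1)
state=T head=3 tape=XYY[Y]YX_   (T,Y)→(T,Y,+1)
state=T head=4 tape=XYYY[Y]X_   (T,Y)→(T,Y,+1)
state=T head=5 tape=XYYYY[X]_   (T,X)→(Q,_,+1)
state=Q head=6 tape=XYYYY_[_]   (Q,_)→(S,X,-1)
state=S head=5 tape=XYYYY[_]X   (S,_)→(H,X,+1)
state=H head=6 tape=XYYYYX[X]
The non-blank tape span at halt is XYYYYXX.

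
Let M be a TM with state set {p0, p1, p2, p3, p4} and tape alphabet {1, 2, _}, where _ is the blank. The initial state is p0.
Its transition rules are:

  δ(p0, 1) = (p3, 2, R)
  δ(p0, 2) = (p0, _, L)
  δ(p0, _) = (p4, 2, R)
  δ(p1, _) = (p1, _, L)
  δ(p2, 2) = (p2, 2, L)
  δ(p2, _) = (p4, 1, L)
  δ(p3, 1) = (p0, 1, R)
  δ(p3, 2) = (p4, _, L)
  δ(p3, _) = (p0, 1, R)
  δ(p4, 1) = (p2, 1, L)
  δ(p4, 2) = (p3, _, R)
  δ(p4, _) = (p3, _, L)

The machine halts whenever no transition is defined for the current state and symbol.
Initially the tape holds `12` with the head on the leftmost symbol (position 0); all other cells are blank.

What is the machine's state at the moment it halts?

p2

p0 | __[1]2__   read 1 → write 2, move R, go to p3
p3 | __2[2]__   read 2 → write _, move L, go to p4
p4 | __[2]___   read 2 → write _, move R, go to p3
p3 | ___[_]__   read _ → write 1, move R, go to p0
p0 | ___1[_]_   read _ → write 2, move R, go to p4
p4 | ___12[_]   read _ → write _, move L, go to p3
p3 | ___1[2]_   read 2 → write _, move L, go to p4
p4 | ___[1]__   read 1 → write 1, move L, go to p2
p2 | __[_]1__   read _ → write 1, move L, go to p4
p4 | _[_]11__   read _ → write _, move L, go to p3
p3 | [_]_11__   read _ → write 1, move R, go to p0
p0 | 1[_]11__   read _ → write 2, move R, go to p4
p4 | 12[1]1__   read 1 → write 1, move L, go to p2
p2 | 1[2]11__   read 2 → write 2, move L, go to p2
p2 | [1]211__
No transition is defined for (p2, 1); M halts in state p2.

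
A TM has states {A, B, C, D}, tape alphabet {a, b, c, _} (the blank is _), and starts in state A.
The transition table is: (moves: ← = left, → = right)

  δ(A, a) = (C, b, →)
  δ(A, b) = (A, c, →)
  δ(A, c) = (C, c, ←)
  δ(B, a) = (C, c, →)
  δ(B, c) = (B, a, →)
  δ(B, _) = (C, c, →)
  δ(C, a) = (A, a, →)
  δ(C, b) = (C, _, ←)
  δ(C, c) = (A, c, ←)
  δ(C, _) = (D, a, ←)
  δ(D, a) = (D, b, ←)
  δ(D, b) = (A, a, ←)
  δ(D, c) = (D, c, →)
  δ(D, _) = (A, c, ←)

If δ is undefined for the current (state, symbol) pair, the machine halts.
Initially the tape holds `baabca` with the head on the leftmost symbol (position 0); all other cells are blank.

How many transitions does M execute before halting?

state=A head=0 tape=___[b]aabca   (A,b)→(A,c,→)
state=A head=1 tape=___c[a]abca   (A,a)→(C,b,→)
state=C head=2 tape=___cb[a]bca   (C,a)→(A,a,→)
state=A head=3 tape=___cba[b]ca   (A,b)→(A,c,→)
state=A head=4 tape=___cbac[c]a   (A,c)→(C,c,←)
state=C head=3 tape=___cba[c]ca   (C,c)→(A,c,←)
state=A head=2 tape=___cb[a]cca   (A,a)→(C,b,→)
state=C head=3 tape=___cbb[c]ca   (C,c)→(A,c,←)
state=A head=2 tape=___cb[b]cca   (A,b)→(A,c,→)
state=A head=3 tape=___cbc[c]ca   (A,c)→(C,c,←)
state=C head=2 tape=___cb[c]cca   (C,c)→(A,c,←)
state=A head=1 tape=___c[b]ccca   (A,b)→(A,c,→)
state=A head=2 tape=___cc[c]cca   (A,c)→(C,c,←)
state=C head=1 tape=___c[c]ccca   (C,c)→(A,c,←)
state=A head=0 tape=___[c]cccca   (A,c)→(C,c,←)
state=C head=-1 tape=__[_]ccccca   (C,_)→(D,a,←)
state=D head=-2 tape=_[_]accccca   (D,_)→(A,c,←)
state=A head=-3 tape=[_]caccccca
M halts after 17 transitions.

17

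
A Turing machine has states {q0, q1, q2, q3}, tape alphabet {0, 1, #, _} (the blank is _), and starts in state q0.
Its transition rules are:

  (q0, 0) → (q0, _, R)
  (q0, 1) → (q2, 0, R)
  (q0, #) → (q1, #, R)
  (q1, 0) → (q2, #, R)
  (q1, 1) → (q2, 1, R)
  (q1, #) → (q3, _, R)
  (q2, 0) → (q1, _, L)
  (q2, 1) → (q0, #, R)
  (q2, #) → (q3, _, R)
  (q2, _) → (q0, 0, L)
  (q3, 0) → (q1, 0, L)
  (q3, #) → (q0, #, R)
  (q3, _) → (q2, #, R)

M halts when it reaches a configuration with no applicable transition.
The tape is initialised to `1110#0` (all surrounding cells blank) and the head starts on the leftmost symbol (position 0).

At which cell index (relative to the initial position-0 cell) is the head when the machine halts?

state=q0 head=0 tape=[1]110#0   (q0,1)→(q2,0,R)
state=q2 head=1 tape=0[1]10#0   (q2,1)→(q0,#,R)
state=q0 head=2 tape=0#[1]0#0   (q0,1)→(q2,0,R)
state=q2 head=3 tape=0#0[0]#0   (q2,0)→(q1,_,L)
state=q1 head=2 tape=0#[0]_#0   (q1,0)→(q2,#,R)
state=q2 head=3 tape=0##[_]#0   (q2,_)→(q0,0,L)
state=q0 head=2 tape=0#[#]0#0   (q0,#)→(q1,#,R)
state=q1 head=3 tape=0##[0]#0   (q1,0)→(q2,#,R)
state=q2 head=4 tape=0###[#]0   (q2,#)→(q3,_,R)
state=q3 head=5 tape=0###_[0]   (q3,0)→(q1,0,L)
state=q1 head=4 tape=0###[_]0
At halt the head is at cell 4.

4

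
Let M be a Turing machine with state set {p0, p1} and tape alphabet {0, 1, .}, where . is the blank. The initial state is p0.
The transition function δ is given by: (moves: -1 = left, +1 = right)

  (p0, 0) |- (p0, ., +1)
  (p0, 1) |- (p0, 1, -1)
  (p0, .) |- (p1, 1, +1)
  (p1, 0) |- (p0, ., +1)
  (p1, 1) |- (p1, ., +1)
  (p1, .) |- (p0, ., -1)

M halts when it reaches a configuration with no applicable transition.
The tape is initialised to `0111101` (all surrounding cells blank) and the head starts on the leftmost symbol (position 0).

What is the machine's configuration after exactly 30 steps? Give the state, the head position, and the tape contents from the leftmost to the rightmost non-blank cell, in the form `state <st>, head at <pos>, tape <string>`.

state=p0 head=0 tape=[0]111101.   (p0,0)→(p0,.,+1)
state=p0 head=1 tape=.[1]11101.   (p0,1)→(p0,1,-1)
state=p0 head=0 tape=[.]111101.   (p0,.)→(p1,1,+1)
state=p1 head=1 tape=1[1]11101.   (p1,1)→(p1,.,+1)
state=p1 head=2 tape=1.[1]1101.   (p1,1)→(p1,.,+1)
state=p1 head=3 tape=1..[1]101.   (p1,1)→(p1,.,+1)
state=p1 head=4 tape=1...[1]01.   (p1,1)→(p1,.,+1)
state=p1 head=5 tape=1....[0]1.   (p1,0)→(p0,.,+1)
state=p0 head=6 tape=1.....[1].   (p0,1)→(p0,1,-1)
state=p0 head=5 tape=1....[.]1.   (p0,.)→(p1,1,+1)
state=p1 head=6 tape=1....1[1].   (p1,1)→(p1,.,+1)
state=p1 head=7 tape=1....1.[.]   (p1,.)→(p0,.,-1)
state=p0 head=6 tape=1....1[.].   (p0,.)→(p1,1,+1)
state=p1 head=7 tape=1....11[.]   (p1,.)→(p0,.,-1)
state=p0 head=6 tape=1....1[1].   (p0,1)→(p0,1,-1)
state=p0 head=5 tape=1....[1]1.   (p0,1)→(p0,1,-1)
state=p0 head=4 tape=1...[.]11.   (p0,.)→(p1,1,+1)
state=p1 head=5 tape=1...1[1]1.   (p1,1)→(p1,.,+1)
state=p1 head=6 tape=1...1.[1].   (p1,1)→(p1,.,+1)
state=p1 head=7 tape=1...1..[.]   (p1,.)→(p0,.,-1)
state=p0 head=6 tape=1...1.[.].   (p0,.)→(p1,1,+1)
state=p1 head=7 tape=1...1.1[.]   (p1,.)→(p0,.,-1)
state=p0 head=6 tape=1...1.[1].   (p0,1)→(p0,1,-1)
state=p0 head=5 tape=1...1[.]1.   (p0,.)→(p1,1,+1)
state=p1 head=6 tape=1...11[1].   (p1,1)→(p1,.,+1)
state=p1 head=7 tape=1...11.[.]   (p1,.)→(p0,.,-1)
state=p0 head=6 tape=1...11[.].   (p0,.)→(p1,1,+1)
state=p1 head=7 tape=1...111[.]   (p1,.)→(p0,.,-1)
state=p0 head=6 tape=1...11[1].   (p0,1)→(p0,1,-1)
state=p0 head=5 tape=1...1[1]1.   (p0,1)→(p0,1,-1)
state=p0 head=4 tape=1...[1]11.
After 30 steps: state p0, head at 4, tape 1...111.

state p0, head at 4, tape 1...111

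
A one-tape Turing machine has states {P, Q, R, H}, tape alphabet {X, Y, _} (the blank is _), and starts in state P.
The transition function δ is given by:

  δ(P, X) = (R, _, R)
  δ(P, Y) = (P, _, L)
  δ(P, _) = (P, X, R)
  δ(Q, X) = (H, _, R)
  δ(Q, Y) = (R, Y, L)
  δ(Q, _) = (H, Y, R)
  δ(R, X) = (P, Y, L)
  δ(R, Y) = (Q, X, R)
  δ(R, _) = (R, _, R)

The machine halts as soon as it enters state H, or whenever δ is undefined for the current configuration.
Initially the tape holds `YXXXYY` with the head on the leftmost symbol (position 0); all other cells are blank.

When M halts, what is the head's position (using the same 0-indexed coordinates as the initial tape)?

P | _[Y]XXXYY__   read Y → write _, move L, go to P
P | [_]_XXXYY__   read _ → write X, move R, go to P
P | X[_]XXXYY__   read _ → write X, move R, go to P
P | XX[X]XXYY__   read X → write _, move R, go to R
R | XX_[X]XYY__   read X → write Y, move L, go to P
P | XX[_]YXYY__   read _ → write X, move R, go to P
P | XXX[Y]XYY__   read Y → write _, move L, go to P
P | XX[X]_XYY__   read X → write _, move R, go to R
R | XX_[_]XYY__   read _ → write _, move R, go to R
R | XX__[X]YY__   read X → write Y, move L, go to P
P | XX_[_]YYY__   read _ → write X, move R, go to P
P | XX_X[Y]YY__   read Y → write _, move L, go to P
P | XX_[X]_YY__   read X → write _, move R, go to R
R | XX__[_]YY__   read _ → write _, move R, go to R
R | XX___[Y]Y__   read Y → write X, move R, go to Q
Q | XX___X[Y]__   read Y → write Y, move L, go to R
R | XX___[X]Y__   read X → write Y, move L, go to P
P | XX__[_]YY__   read _ → write X, move R, go to P
P | XX__X[Y]Y__   read Y → write _, move L, go to P
P | XX__[X]_Y__   read X → write _, move R, go to R
R | XX___[_]Y__   read _ → write _, move R, go to R
R | XX____[Y]__   read Y → write X, move R, go to Q
Q | XX____X[_]_   read _ → write Y, move R, go to H
H | XX____XY[_]
At halt the head is at cell 7.

7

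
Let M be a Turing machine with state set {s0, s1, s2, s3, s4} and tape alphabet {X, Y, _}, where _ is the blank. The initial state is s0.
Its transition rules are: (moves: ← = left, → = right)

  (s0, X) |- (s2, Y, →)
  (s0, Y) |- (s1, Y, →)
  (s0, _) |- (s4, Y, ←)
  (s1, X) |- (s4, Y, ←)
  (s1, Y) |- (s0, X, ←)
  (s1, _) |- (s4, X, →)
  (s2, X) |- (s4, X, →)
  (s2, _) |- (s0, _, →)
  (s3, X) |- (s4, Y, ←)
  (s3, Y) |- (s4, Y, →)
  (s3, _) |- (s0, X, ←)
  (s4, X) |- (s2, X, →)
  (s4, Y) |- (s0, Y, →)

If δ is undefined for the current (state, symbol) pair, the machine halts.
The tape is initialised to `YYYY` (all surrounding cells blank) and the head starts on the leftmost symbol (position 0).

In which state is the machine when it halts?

state=s0 head=0 tape=[Y]YYY__   (s0,Y)→(s1,Y,→)
state=s1 head=1 tape=Y[Y]YY__   (s1,Y)→(s0,X,←)
state=s0 head=0 tape=[Y]XYY__   (s0,Y)→(s1,Y,→)
state=s1 head=1 tape=Y[X]YY__   (s1,X)→(s4,Y,←)
state=s4 head=0 tape=[Y]YYY__   (s4,Y)→(s0,Y,→)
state=s0 head=1 tape=Y[Y]YY__   (s0,Y)→(s1,Y,→)
state=s1 head=2 tape=YY[Y]Y__   (s1,Y)→(s0,X,←)
state=s0 head=1 tape=Y[Y]XY__   (s0,Y)→(s1,Y,→)
state=s1 head=2 tape=YY[X]Y__   (s1,X)→(s4,Y,←)
state=s4 head=1 tape=Y[Y]YY__   (s4,Y)→(s0,Y,→)
state=s0 head=2 tape=YY[Y]Y__   (s0,Y)→(s1,Y,→)
state=s1 head=3 tape=YYY[Y]__   (s1,Y)→(s0,X,←)
state=s0 head=2 tape=YY[Y]X__   (s0,Y)→(s1,Y,→)
state=s1 head=3 tape=YYY[X]__   (s1,X)→(s4,Y,←)
state=s4 head=2 tape=YY[Y]Y__   (s4,Y)→(s0,Y,→)
state=s0 head=3 tape=YYY[Y]__   (s0,Y)→(s1,Y,→)
state=s1 head=4 tape=YYYY[_]_   (s1,_)→(s4,X,→)
state=s4 head=5 tape=YYYYX[_]
No transition is defined for (s4, _); M halts in state s4.

s4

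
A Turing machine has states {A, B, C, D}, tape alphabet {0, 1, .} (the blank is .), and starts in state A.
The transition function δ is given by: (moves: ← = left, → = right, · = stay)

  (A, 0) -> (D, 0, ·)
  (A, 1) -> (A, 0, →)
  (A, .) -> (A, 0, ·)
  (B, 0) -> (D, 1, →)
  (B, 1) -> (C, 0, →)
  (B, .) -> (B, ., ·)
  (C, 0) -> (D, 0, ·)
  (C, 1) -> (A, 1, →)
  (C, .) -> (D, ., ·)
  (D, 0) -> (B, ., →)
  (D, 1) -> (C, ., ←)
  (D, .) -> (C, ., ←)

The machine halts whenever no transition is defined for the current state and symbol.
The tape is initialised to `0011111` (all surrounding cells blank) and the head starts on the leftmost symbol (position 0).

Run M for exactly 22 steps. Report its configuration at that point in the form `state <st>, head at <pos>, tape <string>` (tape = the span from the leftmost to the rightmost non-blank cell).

state B, head at 8, tape 1.0100

state=A head=0 tape=[0]011111..   (A,0)→(D,0,·)
state=D head=0 tape=[0]011111..   (D,0)→(B,.,→)
state=B head=1 tape=.[0]11111..   (B,0)→(D,1,→)
state=D head=2 tape=.1[1]1111..   (D,1)→(C,.,←)
state=C head=1 tape=.[1].1111..   (C,1)→(A,1,→)
state=A head=2 tape=.1[.]1111..   (A,.)→(A,0,·)
state=A head=2 tape=.1[0]1111..   (A,0)→(D,0,·)
state=D head=2 tape=.1[0]1111..   (D,0)→(B,.,→)
state=B head=3 tape=.1.[1]111..   (B,1)→(C,0,→)
state=C head=4 tape=.1.0[1]11..   (C,1)→(A,1,→)
state=A head=5 tape=.1.01[1]1..   (A,1)→(A,0,→)
state=A head=6 tape=.1.010[1]..   (A,1)→(A,0,→)
state=A head=7 tape=.1.0100[.].   (A,.)→(A,0,·)
state=A head=7 tape=.1.0100[0].   (A,0)→(D,0,·)
state=D head=7 tape=.1.0100[0].   (D,0)→(B,.,→)
state=B head=8 tape=.1.0100.[.]   (B,.)→(B,.,·)
state=B head=8 tape=.1.0100.[.]   (B,.)→(B,.,·)
state=B head=8 tape=.1.0100.[.]   (B,.)→(B,.,·)
state=B head=8 tape=.1.0100.[.]   (B,.)→(B,.,·)
state=B head=8 tape=.1.0100.[.]   (B,.)→(B,.,·)
state=B head=8 tape=.1.0100.[.]   (B,.)→(B,.,·)
state=B head=8 tape=.1.0100.[.]   (B,.)→(B,.,·)
state=B head=8 tape=.1.0100.[.]
After 22 steps: state B, head at 8, tape 1.0100.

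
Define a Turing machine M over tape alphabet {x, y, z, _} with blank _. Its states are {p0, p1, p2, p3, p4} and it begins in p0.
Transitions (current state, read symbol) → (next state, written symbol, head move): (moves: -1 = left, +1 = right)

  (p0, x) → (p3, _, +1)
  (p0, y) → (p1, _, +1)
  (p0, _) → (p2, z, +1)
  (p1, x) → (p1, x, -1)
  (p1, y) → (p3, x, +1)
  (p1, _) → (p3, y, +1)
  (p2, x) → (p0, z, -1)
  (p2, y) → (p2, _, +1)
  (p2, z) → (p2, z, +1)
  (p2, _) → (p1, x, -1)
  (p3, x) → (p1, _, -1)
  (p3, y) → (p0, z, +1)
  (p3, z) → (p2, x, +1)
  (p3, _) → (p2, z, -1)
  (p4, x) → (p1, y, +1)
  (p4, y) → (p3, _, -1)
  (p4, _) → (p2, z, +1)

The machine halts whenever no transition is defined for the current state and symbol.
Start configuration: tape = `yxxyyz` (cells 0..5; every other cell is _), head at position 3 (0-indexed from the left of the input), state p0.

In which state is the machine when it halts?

p0

p0 | yxx[y]yz_   read y → write _, move +1, go to p1
p1 | yxx_[y]z_   read y → write x, move +1, go to p3
p3 | yxx_x[z]_   read z → write x, move +1, go to p2
p2 | yxx_xx[_]   read _ → write x, move -1, go to p1
p1 | yxx_x[x]x   read x → write x, move -1, go to p1
p1 | yxx_[x]xx   read x → write x, move -1, go to p1
p1 | yxx[_]xxx   read _ → write y, move +1, go to p3
p3 | yxxy[x]xx   read x → write _, move -1, go to p1
p1 | yxx[y]_xx   read y → write x, move +1, go to p3
p3 | yxxx[_]xx   read _ → write z, move -1, go to p2
p2 | yxx[x]zxx   read x → write z, move -1, go to p0
p0 | yx[x]zzxx   read x → write _, move +1, go to p3
p3 | yx_[z]zxx   read z → write x, move +1, go to p2
p2 | yx_x[z]xx   read z → write z, move +1, go to p2
p2 | yx_xz[x]x   read x → write z, move -1, go to p0
p0 | yx_x[z]zx
No transition is defined for (p0, z); M halts in state p0.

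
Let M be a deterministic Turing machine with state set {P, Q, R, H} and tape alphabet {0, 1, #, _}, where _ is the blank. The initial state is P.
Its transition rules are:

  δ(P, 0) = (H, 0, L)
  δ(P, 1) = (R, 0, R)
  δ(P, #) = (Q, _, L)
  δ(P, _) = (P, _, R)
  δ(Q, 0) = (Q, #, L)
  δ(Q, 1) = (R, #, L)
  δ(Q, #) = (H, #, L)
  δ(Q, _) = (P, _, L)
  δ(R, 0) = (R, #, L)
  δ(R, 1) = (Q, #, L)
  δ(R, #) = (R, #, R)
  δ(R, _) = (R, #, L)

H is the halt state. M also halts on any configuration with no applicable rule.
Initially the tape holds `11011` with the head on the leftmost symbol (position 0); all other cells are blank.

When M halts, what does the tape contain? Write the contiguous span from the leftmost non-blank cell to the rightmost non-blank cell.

P | __[1]1011   read 1 → write 0, move R, go to R
R | __0[1]011   read 1 → write #, move L, go to Q
Q | __[0]#011   read 0 → write #, move L, go to Q
Q | _[_]##011   read _ → write _, move L, go to P
P | [_]_##011   read _ → write _, move R, go to P
P | _[_]##011   read _ → write _, move R, go to P
P | __[#]#011   read # → write _, move L, go to Q
Q | _[_]_#011   read _ → write _, move L, go to P
P | [_]__#011   read _ → write _, move R, go to P
P | _[_]_#011   read _ → write _, move R, go to P
P | __[_]#011   read _ → write _, move R, go to P
P | ___[#]011   read # → write _, move L, go to Q
Q | __[_]_011   read _ → write _, move L, go to P
P | _[_]__011   read _ → write _, move R, go to P
P | __[_]_011   read _ → write _, move R, go to P
P | ___[_]011   read _ → write _, move R, go to P
P | ____[0]11   read 0 → write 0, move L, go to H
H | ___[_]011
The non-blank tape span at halt is 011.

011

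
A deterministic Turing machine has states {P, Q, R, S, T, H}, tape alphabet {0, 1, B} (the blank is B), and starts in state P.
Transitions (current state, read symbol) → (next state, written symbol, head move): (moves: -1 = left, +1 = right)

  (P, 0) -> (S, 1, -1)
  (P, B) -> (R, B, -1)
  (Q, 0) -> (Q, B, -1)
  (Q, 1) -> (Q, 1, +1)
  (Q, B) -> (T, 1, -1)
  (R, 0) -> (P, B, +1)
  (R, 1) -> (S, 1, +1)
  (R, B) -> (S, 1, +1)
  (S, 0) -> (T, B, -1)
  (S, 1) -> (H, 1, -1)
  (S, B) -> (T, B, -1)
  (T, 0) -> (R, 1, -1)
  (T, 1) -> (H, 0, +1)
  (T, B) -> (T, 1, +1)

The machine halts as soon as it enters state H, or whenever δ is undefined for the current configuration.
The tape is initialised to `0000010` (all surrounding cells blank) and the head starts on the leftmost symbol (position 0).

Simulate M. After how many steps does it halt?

state=P head=0 tape=BB[0]000010   (P,0)→(S,1,-1)
state=S head=-1 tape=B[B]1000010   (S,B)→(T,B,-1)
state=T head=-2 tape=[B]B1000010   (T,B)→(T,1,+1)
state=T head=-1 tape=1[B]1000010   (T,B)→(T,1,+1)
state=T head=0 tape=11[1]000010   (T,1)→(H,0,+1)
state=H head=1 tape=110[0]00010
M halts after 5 transitions.

5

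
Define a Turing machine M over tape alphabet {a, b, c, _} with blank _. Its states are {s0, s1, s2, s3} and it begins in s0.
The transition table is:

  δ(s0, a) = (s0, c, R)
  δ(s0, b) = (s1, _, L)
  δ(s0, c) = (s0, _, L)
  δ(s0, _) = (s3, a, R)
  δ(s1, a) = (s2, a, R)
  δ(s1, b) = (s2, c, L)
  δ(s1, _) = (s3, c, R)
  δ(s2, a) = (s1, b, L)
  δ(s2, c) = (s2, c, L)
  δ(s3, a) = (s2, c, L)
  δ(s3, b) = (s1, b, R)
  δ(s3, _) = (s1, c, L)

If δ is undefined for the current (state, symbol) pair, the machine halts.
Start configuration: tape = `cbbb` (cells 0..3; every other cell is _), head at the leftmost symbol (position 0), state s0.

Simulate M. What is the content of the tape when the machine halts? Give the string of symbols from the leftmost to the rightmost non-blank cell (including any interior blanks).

state=s0 head=0 tape=__[c]bbb   (s0,c)→(s0,_,L)
state=s0 head=-1 tape=_[_]_bbb   (s0,_)→(s3,a,R)
state=s3 head=0 tape=_a[_]bbb   (s3,_)→(s1,c,L)
state=s1 head=-1 tape=_[a]cbbb   (s1,a)→(s2,a,R)
state=s2 head=0 tape=_a[c]bbb   (s2,c)→(s2,c,L)
state=s2 head=-1 tape=_[a]cbbb   (s2,a)→(s1,b,L)
state=s1 head=-2 tape=[_]bcbbb   (s1,_)→(s3,c,R)
state=s3 head=-1 tape=c[b]cbbb   (s3,b)→(s1,b,R)
state=s1 head=0 tape=cb[c]bbb
The non-blank tape span at halt is cbcbbb.

cbcbbb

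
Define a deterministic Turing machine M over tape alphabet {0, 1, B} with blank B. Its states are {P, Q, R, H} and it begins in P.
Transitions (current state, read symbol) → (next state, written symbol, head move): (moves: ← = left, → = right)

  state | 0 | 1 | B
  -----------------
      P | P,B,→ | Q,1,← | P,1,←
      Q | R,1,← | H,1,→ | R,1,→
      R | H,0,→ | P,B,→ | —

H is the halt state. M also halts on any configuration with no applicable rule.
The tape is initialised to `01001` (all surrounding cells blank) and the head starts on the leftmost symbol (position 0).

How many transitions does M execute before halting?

24

state=P head=0 tape=[0]1001BB   (P,0)→(P,B,→)
state=P head=1 tape=B[1]001BB   (P,1)→(Q,1,←)
state=Q head=0 tape=[B]1001BB   (Q,B)→(R,1,→)
state=R head=1 tape=1[1]001BB   (R,1)→(P,B,→)
state=P head=2 tape=1B[0]01BB   (P,0)→(P,B,→)
state=P head=3 tape=1BB[0]1BB   (P,0)→(P,B,→)
state=P head=4 tape=1BBB[1]BB   (P,1)→(Q,1,←)
state=Q head=3 tape=1BB[B]1BB   (Q,B)→(R,1,→)
state=R head=4 tape=1BB1[1]BB   (R,1)→(P,B,→)
state=P head=5 tape=1BB1B[B]B   (P,B)→(P,1,←)
state=P head=4 tape=1BB1[B]1B   (P,B)→(P,1,←)
state=P head=3 tape=1BB[1]11B   (P,1)→(Q,1,←)
state=Q head=2 tape=1B[B]111B   (Q,B)→(R,1,→)
state=R head=3 tape=1B1[1]11B   (R,1)→(P,B,→)
state=P head=4 tape=1B1B[1]1B   (P,1)→(Q,1,←)
state=Q head=3 tape=1B1[B]11B   (Q,B)→(R,1,→)
state=R head=4 tape=1B11[1]1B   (R,1)→(P,B,→)
state=P head=5 tape=1B11B[1]B   (P,1)→(Q,1,←)
state=Q head=4 tape=1B11[B]1B   (Q,B)→(R,1,→)
state=R head=5 tape=1B111[1]B   (R,1)→(P,B,→)
state=P head=6 tape=1B111B[B]   (P,B)→(P,1,←)
state=P head=5 tape=1B111[B]1   (P,B)→(P,1,←)
state=P head=4 tape=1B11[1]11   (P,1)→(Q,1,←)
state=Q head=3 tape=1B1[1]111   (Q,1)→(H,1,→)
state=H head=4 tape=1B11[1]11
M halts after 24 transitions.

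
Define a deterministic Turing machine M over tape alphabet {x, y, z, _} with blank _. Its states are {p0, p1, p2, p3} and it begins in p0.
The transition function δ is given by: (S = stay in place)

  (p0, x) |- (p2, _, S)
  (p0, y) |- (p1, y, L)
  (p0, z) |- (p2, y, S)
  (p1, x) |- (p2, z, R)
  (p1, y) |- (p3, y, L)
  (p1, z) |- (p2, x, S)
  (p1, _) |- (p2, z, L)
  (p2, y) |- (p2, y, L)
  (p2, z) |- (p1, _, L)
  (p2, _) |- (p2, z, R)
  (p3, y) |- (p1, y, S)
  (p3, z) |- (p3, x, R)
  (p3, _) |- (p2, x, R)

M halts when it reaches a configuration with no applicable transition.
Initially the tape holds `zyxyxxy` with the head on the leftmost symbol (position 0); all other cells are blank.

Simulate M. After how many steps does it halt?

9

state=p0 head=0 tape=___[z]yxyxxy   (p0,z)→(p2,y,S)
state=p2 head=0 tape=___[y]yxyxxy   (p2,y)→(p2,y,L)
state=p2 head=-1 tape=__[_]yyxyxxy   (p2,_)→(p2,z,R)
state=p2 head=0 tape=__z[y]yxyxxy   (p2,y)→(p2,y,L)
state=p2 head=-1 tape=__[z]yyxyxxy   (p2,z)→(p1,_,L)
state=p1 head=-2 tape=_[_]_yyxyxxy   (p1,_)→(p2,z,L)
state=p2 head=-3 tape=[_]z_yyxyxxy   (p2,_)→(p2,z,R)
state=p2 head=-2 tape=z[z]_yyxyxxy   (p2,z)→(p1,_,L)
state=p1 head=-3 tape=[z]__yyxyxxy   (p1,z)→(p2,x,S)
state=p2 head=-3 tape=[x]__yyxyxxy
M halts after 9 transitions.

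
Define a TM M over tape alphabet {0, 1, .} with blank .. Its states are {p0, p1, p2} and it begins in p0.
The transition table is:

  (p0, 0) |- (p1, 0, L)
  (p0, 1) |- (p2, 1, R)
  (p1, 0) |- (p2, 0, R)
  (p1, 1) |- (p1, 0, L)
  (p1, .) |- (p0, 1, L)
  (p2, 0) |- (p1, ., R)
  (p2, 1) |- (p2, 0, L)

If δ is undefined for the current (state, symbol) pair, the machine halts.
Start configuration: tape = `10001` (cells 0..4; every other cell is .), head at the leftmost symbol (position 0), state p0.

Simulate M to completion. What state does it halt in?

p2

state=p0 head=0 tape=.[1]0001   (p0,1)→(p2,1,R)
state=p2 head=1 tape=.1[0]001   (p2,0)→(p1,.,R)
state=p1 head=2 tape=.1.[0]01   (p1,0)→(p2,0,R)
state=p2 head=3 tape=.1.0[0]1   (p2,0)→(p1,.,R)
state=p1 head=4 tape=.1.0.[1]   (p1,1)→(p1,0,L)
state=p1 head=3 tape=.1.0[.]0   (p1,.)→(p0,1,L)
state=p0 head=2 tape=.1.[0]10   (p0,0)→(p1,0,L)
state=p1 head=1 tape=.1[.]010   (p1,.)→(p0,1,L)
state=p0 head=0 tape=.[1]1010   (p0,1)→(p2,1,R)
state=p2 head=1 tape=.1[1]010   (p2,1)→(p2,0,L)
state=p2 head=0 tape=.[1]0010   (p2,1)→(p2,0,L)
state=p2 head=-1 tape=[.]00010
No transition is defined for (p2, .); M halts in state p2.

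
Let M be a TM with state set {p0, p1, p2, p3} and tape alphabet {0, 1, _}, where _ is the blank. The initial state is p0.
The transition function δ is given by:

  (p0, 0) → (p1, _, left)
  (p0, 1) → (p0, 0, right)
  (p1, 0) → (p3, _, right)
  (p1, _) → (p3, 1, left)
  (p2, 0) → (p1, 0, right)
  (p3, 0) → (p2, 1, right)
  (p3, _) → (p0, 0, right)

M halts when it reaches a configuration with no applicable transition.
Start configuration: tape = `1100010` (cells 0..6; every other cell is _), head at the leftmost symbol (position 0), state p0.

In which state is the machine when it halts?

state=p0 head=0 tape=[1]100010_   (p0,1)→(p0,0,right)
state=p0 head=1 tape=0[1]00010_   (p0,1)→(p0,0,right)
state=p0 head=2 tape=00[0]0010_   (p0,0)→(p1,_,left)
state=p1 head=1 tape=0[0]_0010_   (p1,0)→(p3,_,right)
state=p3 head=2 tape=0_[_]0010_   (p3,_)→(p0,0,right)
state=p0 head=3 tape=0_0[0]010_   (p0,0)→(p1,_,left)
state=p1 head=2 tape=0_[0]_010_   (p1,0)→(p3,_,right)
state=p3 head=3 tape=0__[_]010_   (p3,_)→(p0,0,right)
state=p0 head=4 tape=0__0[0]10_   (p0,0)→(p1,_,left)
state=p1 head=3 tape=0__[0]_10_   (p1,0)→(p3,_,right)
state=p3 head=4 tape=0___[_]10_   (p3,_)→(p0,0,right)
state=p0 head=5 tape=0___0[1]0_   (p0,1)→(p0,0,right)
state=p0 head=6 tape=0___00[0]_   (p0,0)→(p1,_,left)
state=p1 head=5 tape=0___0[0]__   (p1,0)→(p3,_,right)
state=p3 head=6 tape=0___0_[_]_   (p3,_)→(p0,0,right)
state=p0 head=7 tape=0___0_0[_]
No transition is defined for (p0, _); M halts in state p0.

p0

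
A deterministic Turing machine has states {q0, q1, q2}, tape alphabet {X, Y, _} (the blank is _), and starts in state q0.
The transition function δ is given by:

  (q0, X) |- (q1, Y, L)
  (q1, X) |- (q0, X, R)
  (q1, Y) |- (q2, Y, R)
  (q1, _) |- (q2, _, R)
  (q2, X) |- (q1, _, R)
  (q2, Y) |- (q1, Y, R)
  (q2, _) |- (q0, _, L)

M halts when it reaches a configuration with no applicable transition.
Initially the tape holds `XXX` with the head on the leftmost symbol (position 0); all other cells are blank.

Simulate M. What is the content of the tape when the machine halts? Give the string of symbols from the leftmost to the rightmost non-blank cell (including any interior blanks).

q0 | _[X]XX   read X → write Y, move L, go to q1
q1 | [_]YXX   read _ → write _, move R, go to q2
q2 | _[Y]XX   read Y → write Y, move R, go to q1
q1 | _Y[X]X   read X → write X, move R, go to q0
q0 | _YX[X]   read X → write Y, move L, go to q1
q1 | _Y[X]Y   read X → write X, move R, go to q0
q0 | _YX[Y]
The non-blank tape span at halt is YXY.

YXY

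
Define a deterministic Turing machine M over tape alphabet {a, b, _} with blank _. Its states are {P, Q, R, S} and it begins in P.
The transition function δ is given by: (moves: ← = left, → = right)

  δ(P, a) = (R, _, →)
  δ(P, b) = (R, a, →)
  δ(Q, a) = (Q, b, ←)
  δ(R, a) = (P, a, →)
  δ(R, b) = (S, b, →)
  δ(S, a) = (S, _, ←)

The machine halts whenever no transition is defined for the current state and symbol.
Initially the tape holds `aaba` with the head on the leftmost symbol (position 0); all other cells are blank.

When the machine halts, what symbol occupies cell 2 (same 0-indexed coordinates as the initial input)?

state=P head=0 tape=[a]aba_   (P,a)→(R,_,→)
state=R head=1 tape=_[a]ba_   (R,a)→(P,a,→)
state=P head=2 tape=_a[b]a_   (P,b)→(R,a,→)
state=R head=3 tape=_aa[a]_   (R,a)→(P,a,→)
state=P head=4 tape=_aaa[_]
Cell 2 holds a when M halts.

a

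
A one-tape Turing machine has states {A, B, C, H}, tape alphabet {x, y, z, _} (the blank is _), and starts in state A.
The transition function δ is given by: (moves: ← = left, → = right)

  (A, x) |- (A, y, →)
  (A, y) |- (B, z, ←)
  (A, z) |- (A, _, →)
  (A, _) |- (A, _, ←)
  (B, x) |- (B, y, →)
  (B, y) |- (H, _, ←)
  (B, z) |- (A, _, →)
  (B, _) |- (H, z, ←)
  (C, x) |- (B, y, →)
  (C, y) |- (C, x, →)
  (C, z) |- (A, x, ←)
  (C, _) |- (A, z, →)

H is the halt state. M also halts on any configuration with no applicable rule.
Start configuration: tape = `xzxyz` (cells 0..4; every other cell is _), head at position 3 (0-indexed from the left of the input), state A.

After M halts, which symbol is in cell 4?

state=A head=3 tape=__xzx[y]z_   (A,y)→(B,z,←)
state=B head=2 tape=__xz[x]zz_   (B,x)→(B,y,→)
state=B head=3 tape=__xzy[z]z_   (B,z)→(A,_,→)
state=A head=4 tape=__xzy_[z]_   (A,z)→(A,_,→)
state=A head=5 tape=__xzy__[_]   (A,_)→(A,_,←)
state=A head=4 tape=__xzy_[_]_   (A,_)→(A,_,←)
state=A head=3 tape=__xzy[_]__   (A,_)→(A,_,←)
state=A head=2 tape=__xz[y]___   (A,y)→(B,z,←)
state=B head=1 tape=__x[z]z___   (B,z)→(A,_,→)
state=A head=2 tape=__x_[z]___   (A,z)→(A,_,→)
state=A head=3 tape=__x__[_]__   (A,_)→(A,_,←)
state=A head=2 tape=__x_[_]___   (A,_)→(A,_,←)
state=A head=1 tape=__x[_]____   (A,_)→(A,_,←)
state=A head=0 tape=__[x]_____   (A,x)→(A,y,→)
state=A head=1 tape=__y[_]____   (A,_)→(A,_,←)
state=A head=0 tape=__[y]_____   (A,y)→(B,z,←)
state=B head=-1 tape=_[_]z_____   (B,_)→(H,z,←)
state=H head=-2 tape=[_]zz_____
Cell 4 holds _ when M halts.

_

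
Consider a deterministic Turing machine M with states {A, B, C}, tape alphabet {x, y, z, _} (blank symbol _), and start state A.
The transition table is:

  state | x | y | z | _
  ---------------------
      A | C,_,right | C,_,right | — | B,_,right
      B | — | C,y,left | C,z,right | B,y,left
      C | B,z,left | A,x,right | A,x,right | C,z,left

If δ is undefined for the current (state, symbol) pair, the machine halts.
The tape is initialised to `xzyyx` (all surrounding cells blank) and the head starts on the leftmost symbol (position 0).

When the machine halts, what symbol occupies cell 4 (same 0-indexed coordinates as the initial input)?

z

state=A head=0 tape=[x]zyyx_   (A,x)→(C,_,right)
state=C head=1 tape=_[z]yyx_   (C,z)→(A,x,right)
state=A head=2 tape=_x[y]yx_   (A,y)→(C,_,right)
state=C head=3 tape=_x_[y]x_   (C,y)→(A,x,right)
state=A head=4 tape=_x_x[x]_   (A,x)→(C,_,right)
state=C head=5 tape=_x_x_[_]   (C,_)→(C,z,left)
state=C head=4 tape=_x_x[_]z   (C,_)→(C,z,left)
state=C head=3 tape=_x_[x]zz   (C,x)→(B,z,left)
state=B head=2 tape=_x[_]zzz   (B,_)→(B,y,left)
state=B head=1 tape=_[x]yzzz
Cell 4 holds z when M halts.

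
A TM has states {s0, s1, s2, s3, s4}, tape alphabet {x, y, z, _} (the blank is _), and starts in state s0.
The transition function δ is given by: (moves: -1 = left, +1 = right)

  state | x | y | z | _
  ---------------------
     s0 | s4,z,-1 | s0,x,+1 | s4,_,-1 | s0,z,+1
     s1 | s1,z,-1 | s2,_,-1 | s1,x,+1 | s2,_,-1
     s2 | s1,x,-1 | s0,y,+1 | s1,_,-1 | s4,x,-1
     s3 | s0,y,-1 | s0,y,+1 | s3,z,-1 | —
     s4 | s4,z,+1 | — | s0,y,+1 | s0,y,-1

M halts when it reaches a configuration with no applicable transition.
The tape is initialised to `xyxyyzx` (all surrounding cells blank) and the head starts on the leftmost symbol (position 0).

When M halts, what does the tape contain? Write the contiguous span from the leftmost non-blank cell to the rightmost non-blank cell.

s0 | __[x]yxyyzx   read x → write z, move -1, go to s4
s4 | _[_]zyxyyzx   read _ → write y, move -1, go to s0
s0 | [_]yzyxyyzx   read _ → write z, move +1, go to s0
s0 | z[y]zyxyyzx   read y → write x, move +1, go to s0
s0 | zx[z]yxyyzx   read z → write _, move -1, go to s4
s4 | z[x]_yxyyzx   read x → write z, move +1, go to s4
s4 | zz[_]yxyyzx   read _ → write y, move -1, go to s0
s0 | z[z]yyxyyzx   read z → write _, move -1, go to s4
s4 | [z]_yyxyyzx   read z → write y, move +1, go to s0
s0 | y[_]yyxyyzx   read _ → write z, move +1, go to s0
s0 | yz[y]yxyyzx   read y → write x, move +1, go to s0
s0 | yzx[y]xyyzx   read y → write x, move +1, go to s0
s0 | yzxx[x]yyzx   read x → write z, move -1, go to s4
s4 | yzx[x]zyyzx   read x → write z, move +1, go to s4
s4 | yzxz[z]yyzx   read z → write y, move +1, go to s0
s0 | yzxzy[y]yzx   read y → write x, move +1, go to s0
s0 | yzxzyx[y]zx   read y → write x, move +1, go to s0
s0 | yzxzyxx[z]x   read z → write _, move -1, go to s4
s4 | yzxzyx[x]_x   read x → write z, move +1, go to s4
s4 | yzxzyxz[_]x   read _ → write y, move -1, go to s0
s0 | yzxzyx[z]yx   read z → write _, move -1, go to s4
s4 | yzxzy[x]_yx   read x → write z, move +1, go to s4
s4 | yzxzyz[_]yx   read _ → write y, move -1, go to s0
s0 | yzxzy[z]yyx   read z → write _, move -1, go to s4
s4 | yzxz[y]_yyx
The non-blank tape span at halt is yzxzy_yyx.

yzxzy_yyx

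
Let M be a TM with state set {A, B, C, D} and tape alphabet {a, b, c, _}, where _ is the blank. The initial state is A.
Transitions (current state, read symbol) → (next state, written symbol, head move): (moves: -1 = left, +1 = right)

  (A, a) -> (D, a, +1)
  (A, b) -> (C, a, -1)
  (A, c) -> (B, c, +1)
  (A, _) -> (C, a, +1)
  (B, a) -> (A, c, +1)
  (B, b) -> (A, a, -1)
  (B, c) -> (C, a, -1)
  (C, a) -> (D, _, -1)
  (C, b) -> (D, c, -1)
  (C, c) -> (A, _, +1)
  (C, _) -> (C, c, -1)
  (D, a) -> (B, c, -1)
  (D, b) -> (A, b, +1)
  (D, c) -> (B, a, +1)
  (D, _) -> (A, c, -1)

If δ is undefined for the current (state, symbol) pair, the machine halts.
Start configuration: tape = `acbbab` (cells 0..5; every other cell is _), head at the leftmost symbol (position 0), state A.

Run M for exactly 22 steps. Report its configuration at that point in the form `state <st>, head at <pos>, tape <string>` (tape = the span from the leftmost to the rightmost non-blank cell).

state A, head at 6, tape acccabac_c

A | [a]cbbab____   read a → write a, move +1, go to D
D | a[c]bbab____   read c → write a, move +1, go to B
B | aa[b]bab____   read b → write a, move -1, go to A
A | a[a]abab____   read a → write a, move +1, go to D
D | aa[a]bab____   read a → write c, move -1, go to B
B | a[a]cbab____   read a → write c, move +1, go to A
A | ac[c]bab____   read c → write c, move +1, go to B
B | acc[b]ab____   read b → write a, move -1, go to A
A | ac[c]aab____   read c → write c, move +1, go to B
B | acc[a]ab____   read a → write c, move +1, go to A
A | accc[a]b____   read a → write a, move +1, go to D
D | accca[b]____   read b → write b, move +1, go to A
A | acccab[_]___   read _ → write a, move +1, go to C
C | acccaba[_]__   read _ → write c, move -1, go to C
C | acccab[a]c__   read a → write _, move -1, go to D
D | accca[b]_c__   read b → write b, move +1, go to A
A | acccab[_]c__   read _ → write a, move +1, go to C
C | acccaba[c]__   read c → write _, move +1, go to A
A | acccaba_[_]_   read _ → write a, move +1, go to C
C | acccaba_a[_]   read _ → write c, move -1, go to C
C | acccaba_[a]c   read a → write _, move -1, go to D
D | acccaba[_]_c   read _ → write c, move -1, go to A
A | acccab[a]c_c
After 22 steps: state A, head at 6, tape acccabac_c.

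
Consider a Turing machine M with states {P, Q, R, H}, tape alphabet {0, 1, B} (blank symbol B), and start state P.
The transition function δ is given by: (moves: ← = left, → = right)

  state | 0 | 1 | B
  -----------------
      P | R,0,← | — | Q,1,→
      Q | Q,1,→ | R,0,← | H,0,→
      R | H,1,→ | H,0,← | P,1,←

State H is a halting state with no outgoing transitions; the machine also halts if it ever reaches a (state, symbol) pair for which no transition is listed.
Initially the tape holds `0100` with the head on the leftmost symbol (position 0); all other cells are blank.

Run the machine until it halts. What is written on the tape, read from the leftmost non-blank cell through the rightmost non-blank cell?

P | BBB[0]100   read 0 → write 0, move ←, go to R
R | BB[B]0100   read B → write 1, move ←, go to P
P | B[B]10100   read B → write 1, move →, go to Q
Q | B1[1]0100   read 1 → write 0, move ←, go to R
R | B[1]00100   read 1 → write 0, move ←, go to H
H | [B]000100
The non-blank tape span at halt is 000100.

000100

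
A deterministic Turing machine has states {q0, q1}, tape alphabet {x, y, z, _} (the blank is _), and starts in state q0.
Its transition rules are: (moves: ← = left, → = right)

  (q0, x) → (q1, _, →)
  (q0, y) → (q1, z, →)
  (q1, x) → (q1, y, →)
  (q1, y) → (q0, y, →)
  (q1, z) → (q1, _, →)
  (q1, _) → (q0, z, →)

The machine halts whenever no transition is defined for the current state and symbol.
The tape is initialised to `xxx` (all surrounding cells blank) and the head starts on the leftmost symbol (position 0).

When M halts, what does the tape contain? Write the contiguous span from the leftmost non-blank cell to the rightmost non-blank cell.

q0 | [x]xx__   read x → write _, move →, go to q1
q1 | _[x]x__   read x → write y, move →, go to q1
q1 | _y[x]__   read x → write y, move →, go to q1
q1 | _yy[_]_   read _ → write z, move →, go to q0
q0 | _yyz[_]
The non-blank tape span at halt is yyz.

yyz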